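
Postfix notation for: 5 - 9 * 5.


* has higher precedence, evaluate 9*5 first
Postfix: 5 9 5 * -


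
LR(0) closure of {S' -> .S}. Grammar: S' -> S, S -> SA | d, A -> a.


Start: S' -> .S
For each item with dot before a nonterminal B, add B -> .γ for every B-production
Closure: [S' -> .S, S -> .SA, S -> .d]


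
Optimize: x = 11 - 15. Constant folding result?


11 - 15 = -4 at compile time
Optimized: x = -4


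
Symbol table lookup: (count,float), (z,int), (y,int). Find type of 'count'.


Lookup 'count' → type float


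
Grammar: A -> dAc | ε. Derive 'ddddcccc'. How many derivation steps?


Derivation: A => dAc => ddAcc => dddAccc => ddddAcccc => ddddcccc
Steps: 5


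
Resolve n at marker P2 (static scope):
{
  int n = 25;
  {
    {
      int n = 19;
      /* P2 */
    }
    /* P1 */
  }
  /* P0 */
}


n declared in the same block as P2
n = 19


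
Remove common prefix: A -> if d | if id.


Common prefix: 'if'
Factored: A -> if A', A' -> d | id


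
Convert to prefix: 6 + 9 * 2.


'*' binds tighter: tree is (+ 6 (* 9 2))
Prefix: + 6 * 9 2


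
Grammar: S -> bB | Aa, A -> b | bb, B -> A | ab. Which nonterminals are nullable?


A nonterminal is nullable iff some alternative derives ε (directly, or every symbol in it is nullable)
Nullable: {}


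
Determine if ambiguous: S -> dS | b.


right-linear, alternatives start with distinct terminals 'd' vs 'b': unique leftmost derivation
Unambiguous


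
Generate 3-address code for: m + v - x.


Break into single-operator statements:
t1 = m + v
t2 = t1 - x


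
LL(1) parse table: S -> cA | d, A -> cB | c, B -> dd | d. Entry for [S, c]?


For [S, c]: 'c' ∈ FIRST(cA)
Entry: S -> cA


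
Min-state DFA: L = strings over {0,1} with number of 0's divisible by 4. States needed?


Track (count of 0) mod 4: states 0..3, accept at 0
Minimal DFA: 4 states


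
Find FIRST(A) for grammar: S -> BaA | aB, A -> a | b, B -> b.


Per alternative of A: FIRST(a) = {a}; FIRST(b) = {b}
FIRST(A) = {a, b}


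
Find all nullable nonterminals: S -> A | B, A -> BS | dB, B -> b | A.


A nonterminal is nullable iff some alternative derives ε (directly, or every symbol in it is nullable)
Nullable: {}


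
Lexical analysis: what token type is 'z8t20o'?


Pattern: letter/underscore followed by alphanumerics, not a keyword
Type: IDENTIFIER


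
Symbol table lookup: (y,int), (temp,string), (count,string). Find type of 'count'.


Lookup 'count' → type string


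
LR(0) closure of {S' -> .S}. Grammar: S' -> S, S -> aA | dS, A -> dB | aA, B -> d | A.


Start: S' -> .S
For each item with dot before a nonterminal B, add B -> .γ for every B-production
Closure: [S' -> .S, S -> .aA, S -> .dS]


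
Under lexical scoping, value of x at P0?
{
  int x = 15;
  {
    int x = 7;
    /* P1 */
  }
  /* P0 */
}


x declared in the same block as P0
x = 15


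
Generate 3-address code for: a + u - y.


Break into single-operator statements:
t1 = a + u
t2 = t1 - y


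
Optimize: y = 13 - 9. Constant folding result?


13 - 9 = 4 at compile time
Optimized: y = 4


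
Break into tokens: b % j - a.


Scan left to right, longest-match per lexeme
Tokens: ID(b), OP(%), ID(j), OP(-), ID(a)


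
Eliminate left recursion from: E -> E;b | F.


Left-recursive alternatives: E;b; non-recursive: F
Introduce E': E -> FE', E' -> ;bE' | ε


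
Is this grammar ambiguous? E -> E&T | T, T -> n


precedence layered via separate nonterminal T: deterministic
Unambiguous


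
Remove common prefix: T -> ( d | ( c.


Common prefix: '('
Factored: T -> ( T', T' -> d | c


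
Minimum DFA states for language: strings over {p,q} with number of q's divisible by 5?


Track (count of q) mod 5: states 0..4, accept at 0
Minimal DFA: 5 states


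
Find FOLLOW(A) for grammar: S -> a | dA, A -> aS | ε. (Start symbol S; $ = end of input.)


$ ∈ FOLLOW(S). For each A -> αBβ: add FIRST(β)\{ε} to FOLLOW(B); if β nullable, add FOLLOW(A).
FOLLOW(A) = {$}


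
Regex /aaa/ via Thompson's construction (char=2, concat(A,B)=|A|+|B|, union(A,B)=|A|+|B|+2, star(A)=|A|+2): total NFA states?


Syntax tree has 3 char leaf(s), 0 union(s), 0 star(s)
chars contribute 3×2 = 6; each union adds +2; each star adds +2
Total: 6 + 0 + 0 = 6 states


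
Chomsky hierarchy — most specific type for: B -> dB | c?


Right-linear: every RHS is a terminal or a terminal followed by one nonterminal
Classification: Type 3 (Regular)


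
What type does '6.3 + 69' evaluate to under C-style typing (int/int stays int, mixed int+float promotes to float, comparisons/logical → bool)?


Operand types: float + int
Rule: mixed int/float promotes to float; int/int stays int
Result type: float


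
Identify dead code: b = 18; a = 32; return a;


b is assigned but never read
Dead: 'b = 18'


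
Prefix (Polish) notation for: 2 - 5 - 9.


left-to-right (same/higher precedence on left): tree is (- (- 2 5) 9)
Prefix: - - 2 5 9


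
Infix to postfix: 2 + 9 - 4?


Left to right (same or higher precedence on left)
Postfix: 2 9 + 4 -


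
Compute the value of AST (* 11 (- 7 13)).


Evaluate inner: (- 7 13) = -6
Evaluate root: (* 11 -6) = -66
Result: -66


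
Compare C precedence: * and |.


'*' is multiplicative (level 10); '|' is bitwise OR (level 3)
Higher level binds tighter
'*' has higher precedence than '|'


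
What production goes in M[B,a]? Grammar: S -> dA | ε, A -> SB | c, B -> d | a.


For [B, a]: 'a' ∈ FIRST(a)
Entry: B -> a


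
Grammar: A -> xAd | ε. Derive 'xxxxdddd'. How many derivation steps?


Derivation: A => xAd => xxAdd => xxxAddd => xxxxAdddd => xxxxdddd
Steps: 5


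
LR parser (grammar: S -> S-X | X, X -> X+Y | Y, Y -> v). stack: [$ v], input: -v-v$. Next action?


'v' on top is the handle for Y -> v
Action: reduce (Y -> v)


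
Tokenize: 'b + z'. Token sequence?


Scan left to right, longest-match per lexeme
Tokens: ID(b), OP(+), ID(z)


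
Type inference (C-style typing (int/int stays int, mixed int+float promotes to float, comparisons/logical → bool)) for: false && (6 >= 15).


Operand types: bool && bool
Rule: logical operators take bool operands and yield bool
Result type: bool


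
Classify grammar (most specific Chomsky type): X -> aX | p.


Right-linear: every RHS is a terminal or a terminal followed by one nonterminal
Classification: Type 3 (Regular)


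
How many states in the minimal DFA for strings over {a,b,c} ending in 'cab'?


Track the longest suffix of input matching a prefix of 'cab': 4 classes (prefixes of length 0..3)
Minimal DFA: 4 states


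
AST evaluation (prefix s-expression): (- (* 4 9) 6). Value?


Evaluate inner: (* 4 9) = 36
Evaluate root: (- 36 6) = 30
Result: 30


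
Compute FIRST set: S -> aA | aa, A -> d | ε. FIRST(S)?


Per alternative of S: FIRST(aA) = {a}; FIRST(aa) = {a}
FIRST(S) = {a}


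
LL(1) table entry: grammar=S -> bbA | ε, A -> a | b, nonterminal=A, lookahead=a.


For [A, a]: 'a' ∈ FIRST(a)
Entry: A -> a


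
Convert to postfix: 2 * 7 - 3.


Left to right (same or higher precedence on left)
Postfix: 2 7 * 3 -


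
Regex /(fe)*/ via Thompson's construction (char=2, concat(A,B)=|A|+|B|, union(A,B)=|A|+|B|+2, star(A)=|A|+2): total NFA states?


Syntax tree has 2 char leaf(s), 0 union(s), 1 star(s)
chars contribute 2×2 = 4; each union adds +2; each star adds +2
Total: 4 + 0 + 2 = 6 states


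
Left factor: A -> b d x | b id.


Common prefix: 'b'
Factored: A -> b A', A' -> d x | id


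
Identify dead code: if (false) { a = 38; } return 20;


condition is constant false, so the whole block is unreachable
Dead: 'if (false) { a = 38; }'


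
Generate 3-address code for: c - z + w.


Break into single-operator statements:
t1 = c - z
t2 = t1 + w


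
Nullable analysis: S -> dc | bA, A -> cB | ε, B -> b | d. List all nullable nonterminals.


A nonterminal is nullable iff some alternative derives ε (directly, or every symbol in it is nullable)
Nullable: {A}


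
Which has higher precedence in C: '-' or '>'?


'-' is additive (level 9); '>' is relational (level 7)
Higher level binds tighter
'-' has higher precedence than '>'


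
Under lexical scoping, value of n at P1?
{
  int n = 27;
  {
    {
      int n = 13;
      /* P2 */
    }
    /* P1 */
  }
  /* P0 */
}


P1's block does not declare n; resolves to the enclosing declaration at depth 0
n = 27


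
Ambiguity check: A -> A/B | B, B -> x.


precedence layered via separate nonterminal B: deterministic
Unambiguous


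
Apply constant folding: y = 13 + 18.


13 + 18 = 31 at compile time
Optimized: y = 31


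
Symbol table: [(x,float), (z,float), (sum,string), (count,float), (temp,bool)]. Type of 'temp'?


Lookup 'temp' → type bool


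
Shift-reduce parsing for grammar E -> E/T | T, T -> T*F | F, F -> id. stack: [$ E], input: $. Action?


start symbol E on stack, input exhausted
Action: accept


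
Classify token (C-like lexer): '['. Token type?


Pattern: delimiter/punctuation
Type: PUNCTUATION


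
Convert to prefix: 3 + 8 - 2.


left-to-right (same/higher precedence on left): tree is (- (+ 3 8) 2)
Prefix: - + 3 8 2


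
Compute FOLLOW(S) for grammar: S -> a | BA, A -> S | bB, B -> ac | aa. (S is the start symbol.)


$ ∈ FOLLOW(S). For each A -> αBβ: add FIRST(β)\{ε} to FOLLOW(B); if β nullable, add FOLLOW(A).
FOLLOW(S) = {$}


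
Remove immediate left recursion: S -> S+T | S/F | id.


Left-recursive alternatives: S+T, S/F; non-recursive: id
Introduce S': S -> idS', S' -> +TS' | /FS' | ε


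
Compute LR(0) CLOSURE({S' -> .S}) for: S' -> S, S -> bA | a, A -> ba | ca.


Start: S' -> .S
For each item with dot before a nonterminal B, add B -> .γ for every B-production
Closure: [S' -> .S, S -> .bA, S -> .a]


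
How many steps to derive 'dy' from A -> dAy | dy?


Derivation: A => dy
Steps: 1


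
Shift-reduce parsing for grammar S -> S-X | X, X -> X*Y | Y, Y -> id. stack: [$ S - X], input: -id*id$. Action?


handle 'S-X' on top; lookahead ∈ FOLLOW(S) = {-, $}
Action: reduce (S -> S-X)


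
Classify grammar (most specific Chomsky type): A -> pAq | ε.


Single nonterminal LHS, but p^n q^n is not regular
Classification: Type 2 (Context-Free)


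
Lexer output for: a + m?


Scan left to right, longest-match per lexeme
Tokens: ID(a), OP(+), ID(m)


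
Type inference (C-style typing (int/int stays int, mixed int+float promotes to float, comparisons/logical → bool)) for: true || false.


Operand types: bool || bool
Rule: logical operators take bool operands and yield bool
Result type: bool


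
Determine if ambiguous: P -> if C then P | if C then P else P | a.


dangling else: 'if C then if C then a else a' parses two ways
Ambiguous


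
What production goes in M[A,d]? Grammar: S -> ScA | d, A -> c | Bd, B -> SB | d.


For [A, d]: 'd' ∈ FIRST(Bd)
Entry: A -> Bd


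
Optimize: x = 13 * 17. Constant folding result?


13 * 17 = 221 at compile time
Optimized: x = 221


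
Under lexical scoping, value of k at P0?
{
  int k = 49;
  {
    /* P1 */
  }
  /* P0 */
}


k declared in the same block as P0
k = 49


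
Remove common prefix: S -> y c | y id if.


Common prefix: 'y'
Factored: S -> y S', S' -> c | id if


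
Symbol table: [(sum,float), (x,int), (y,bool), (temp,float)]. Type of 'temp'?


Lookup 'temp' → type float


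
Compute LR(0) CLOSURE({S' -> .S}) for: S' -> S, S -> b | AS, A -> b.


Start: S' -> .S
For each item with dot before a nonterminal B, add B -> .γ for every B-production
Closure: [S' -> .S, S -> .b, S -> .AS, A -> .b]


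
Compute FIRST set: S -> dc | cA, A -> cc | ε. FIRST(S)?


Per alternative of S: FIRST(dc) = {d}; FIRST(cA) = {c}
FIRST(S) = {c, d}


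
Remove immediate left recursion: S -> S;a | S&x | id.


Left-recursive alternatives: S;a, S&x; non-recursive: id
Introduce S': S -> idS', S' -> ;aS' | &xS' | ε


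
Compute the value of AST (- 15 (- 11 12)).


Evaluate inner: (- 11 12) = -1
Evaluate root: (- 15 -1) = 16
Result: 16


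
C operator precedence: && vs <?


'<' is relational (level 7); '&&' is logical AND (level 2)
Higher level binds tighter
'<' has higher precedence than '&&'


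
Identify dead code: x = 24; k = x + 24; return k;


x is read by k's definition; k is returned
No dead code


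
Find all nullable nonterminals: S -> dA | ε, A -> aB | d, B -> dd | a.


A nonterminal is nullable iff some alternative derives ε (directly, or every symbol in it is nullable)
Nullable: {S}


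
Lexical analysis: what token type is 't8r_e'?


Pattern: letter/underscore followed by alphanumerics, not a keyword
Type: IDENTIFIER


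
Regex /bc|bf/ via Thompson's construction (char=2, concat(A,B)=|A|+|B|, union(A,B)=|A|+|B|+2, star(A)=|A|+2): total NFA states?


Syntax tree has 4 char leaf(s), 1 union(s), 0 star(s)
chars contribute 4×2 = 8; each union adds +2; each star adds +2
Total: 8 + 2 + 0 = 10 states


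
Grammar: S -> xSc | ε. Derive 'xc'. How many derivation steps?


Derivation: S => xSc => xc
Steps: 2


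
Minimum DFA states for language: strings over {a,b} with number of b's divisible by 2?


Track (count of b) mod 2: states 0..1, accept at 0
Minimal DFA: 2 states


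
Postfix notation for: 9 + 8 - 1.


Left to right (same or higher precedence on left)
Postfix: 9 8 + 1 -


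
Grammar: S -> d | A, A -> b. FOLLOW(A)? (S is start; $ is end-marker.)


$ ∈ FOLLOW(S). For each A -> αBβ: add FIRST(β)\{ε} to FOLLOW(B); if β nullable, add FOLLOW(A).
FOLLOW(A) = {$}


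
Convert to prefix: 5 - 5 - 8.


left-to-right (same/higher precedence on left): tree is (- (- 5 5) 8)
Prefix: - - 5 5 8


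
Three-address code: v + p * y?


Break into single-operator statements:
t1 = p * y
t2 = v + t1


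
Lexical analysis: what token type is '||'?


Pattern: operator symbol
Type: OPERATOR


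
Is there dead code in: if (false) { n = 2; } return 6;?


condition is constant false, so the whole block is unreachable
Dead: 'if (false) { n = 2; }'


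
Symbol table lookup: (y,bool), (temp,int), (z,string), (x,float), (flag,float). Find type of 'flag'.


Lookup 'flag' → type float


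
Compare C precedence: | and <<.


'<<' is shift (level 8); '|' is bitwise OR (level 3)
Higher level binds tighter
'<<' has higher precedence than '|'


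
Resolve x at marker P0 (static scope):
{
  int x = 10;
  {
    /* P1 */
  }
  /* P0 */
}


x declared in the same block as P0
x = 10


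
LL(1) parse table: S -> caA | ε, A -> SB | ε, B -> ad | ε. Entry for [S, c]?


For [S, c]: 'c' ∈ FIRST(caA)
Entry: S -> caA


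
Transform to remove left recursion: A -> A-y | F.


Left-recursive alternatives: A-y; non-recursive: F
Introduce A': A -> FA', A' -> -yA' | ε


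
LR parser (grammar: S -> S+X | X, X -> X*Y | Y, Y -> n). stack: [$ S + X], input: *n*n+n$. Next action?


'*' can extend X; shift to build X -> X*Y
Action: shift


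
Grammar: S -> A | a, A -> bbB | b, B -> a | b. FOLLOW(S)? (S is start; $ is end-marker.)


$ ∈ FOLLOW(S). For each A -> αBβ: add FIRST(β)\{ε} to FOLLOW(B); if β nullable, add FOLLOW(A).
FOLLOW(S) = {$}


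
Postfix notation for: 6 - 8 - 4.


Left to right (same or higher precedence on left)
Postfix: 6 8 - 4 -


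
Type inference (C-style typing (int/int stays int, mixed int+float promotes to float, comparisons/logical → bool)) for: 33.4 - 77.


Operand types: float - int
Rule: mixed int/float promotes to float; int/int stays int
Result type: float


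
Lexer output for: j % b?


Scan left to right, longest-match per lexeme
Tokens: ID(j), OP(%), ID(b)


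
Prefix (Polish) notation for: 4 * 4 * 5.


left-to-right (same/higher precedence on left): tree is (* (* 4 4) 5)
Prefix: * * 4 4 5


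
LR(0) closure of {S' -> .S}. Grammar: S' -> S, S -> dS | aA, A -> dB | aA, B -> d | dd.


Start: S' -> .S
For each item with dot before a nonterminal B, add B -> .γ for every B-production
Closure: [S' -> .S, S -> .dS, S -> .aA]


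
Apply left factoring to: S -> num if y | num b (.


Common prefix: 'num'
Factored: S -> num S', S' -> if y | b (


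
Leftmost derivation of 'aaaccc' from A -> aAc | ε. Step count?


Derivation: A => aAc => aaAcc => aaaAccc => aaaccc
Steps: 4


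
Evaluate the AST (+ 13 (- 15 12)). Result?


Evaluate inner: (- 15 12) = 3
Evaluate root: (+ 13 3) = 16
Result: 16


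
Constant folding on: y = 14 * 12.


14 * 12 = 168 at compile time
Optimized: y = 168


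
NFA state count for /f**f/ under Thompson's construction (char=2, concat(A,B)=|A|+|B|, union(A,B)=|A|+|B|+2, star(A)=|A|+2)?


Syntax tree has 2 char leaf(s), 0 union(s), 2 star(s)
chars contribute 2×2 = 4; each union adds +2; each star adds +2
Total: 4 + 0 + 4 = 8 states


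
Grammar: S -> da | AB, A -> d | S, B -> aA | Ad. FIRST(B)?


Per alternative of B: FIRST(aA) = {a}; FIRST(Ad) = {d}
FIRST(B) = {a, d}


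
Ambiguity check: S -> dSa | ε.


balanced d^n…a^n: each string has a unique parse
Unambiguous


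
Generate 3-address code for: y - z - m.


Break into single-operator statements:
t1 = y - z
t2 = t1 - m


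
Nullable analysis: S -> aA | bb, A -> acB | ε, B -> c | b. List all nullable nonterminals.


A nonterminal is nullable iff some alternative derives ε (directly, or every symbol in it is nullable)
Nullable: {A}


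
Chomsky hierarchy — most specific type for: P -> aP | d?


Right-linear: every RHS is a terminal or a terminal followed by one nonterminal
Classification: Type 3 (Regular)


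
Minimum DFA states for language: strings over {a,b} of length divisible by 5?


Track length mod 5: states 0..4, accept at 0
Minimal DFA: 5 states


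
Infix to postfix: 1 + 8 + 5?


Left to right (same or higher precedence on left)
Postfix: 1 8 + 5 +


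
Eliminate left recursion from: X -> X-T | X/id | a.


Left-recursive alternatives: X-T, X/id; non-recursive: a
Introduce X': X -> aX', X' -> -TX' | /idX' | ε


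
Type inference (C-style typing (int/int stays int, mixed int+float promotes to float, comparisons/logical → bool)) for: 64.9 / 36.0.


Operand types: float / float
Rule: mixed int/float promotes to float; int/int stays int
Result type: float


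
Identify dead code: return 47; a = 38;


statement follows a return and is unreachable
Dead: 'a = 38'


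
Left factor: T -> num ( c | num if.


Common prefix: 'num'
Factored: T -> num T', T' -> ( c | if


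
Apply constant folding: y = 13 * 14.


13 * 14 = 182 at compile time
Optimized: y = 182


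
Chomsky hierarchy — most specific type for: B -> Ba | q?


Left-linear: every RHS is a terminal or one nonterminal followed by a terminal
Classification: Type 3 (Regular)


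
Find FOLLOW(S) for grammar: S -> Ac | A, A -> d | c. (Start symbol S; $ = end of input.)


$ ∈ FOLLOW(S). For each A -> αBβ: add FIRST(β)\{ε} to FOLLOW(B); if β nullable, add FOLLOW(A).
FOLLOW(S) = {$}


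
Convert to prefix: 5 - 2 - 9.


left-to-right (same/higher precedence on left): tree is (- (- 5 2) 9)
Prefix: - - 5 2 9


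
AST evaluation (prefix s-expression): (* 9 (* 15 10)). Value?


Evaluate inner: (* 15 10) = 150
Evaluate root: (* 9 150) = 1350
Result: 1350


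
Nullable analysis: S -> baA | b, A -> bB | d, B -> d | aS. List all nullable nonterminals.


A nonterminal is nullable iff some alternative derives ε (directly, or every symbol in it is nullable)
Nullable: {}


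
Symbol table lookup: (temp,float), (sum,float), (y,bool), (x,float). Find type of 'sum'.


Lookup 'sum' → type float


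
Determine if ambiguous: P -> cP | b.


right-linear, alternatives start with distinct terminals 'c' vs 'b': unique leftmost derivation
Unambiguous


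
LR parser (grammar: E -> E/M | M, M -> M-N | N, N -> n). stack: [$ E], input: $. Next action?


start symbol E on stack, input exhausted
Action: accept


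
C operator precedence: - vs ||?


'-' is additive (level 9); '||' is logical OR (level 1)
Higher level binds tighter
'-' has higher precedence than '||'


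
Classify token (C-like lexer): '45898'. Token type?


Pattern: digits only
Type: INTEGER_LITERAL


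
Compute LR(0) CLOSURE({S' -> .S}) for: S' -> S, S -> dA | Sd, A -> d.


Start: S' -> .S
For each item with dot before a nonterminal B, add B -> .γ for every B-production
Closure: [S' -> .S, S -> .dA, S -> .Sd]


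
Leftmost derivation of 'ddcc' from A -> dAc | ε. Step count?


Derivation: A => dAc => ddAcc => ddcc
Steps: 3


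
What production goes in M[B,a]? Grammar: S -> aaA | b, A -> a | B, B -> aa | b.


For [B, a]: 'a' ∈ FIRST(aa)
Entry: B -> aa


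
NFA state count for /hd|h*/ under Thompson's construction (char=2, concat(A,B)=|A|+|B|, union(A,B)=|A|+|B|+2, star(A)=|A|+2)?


Syntax tree has 3 char leaf(s), 1 union(s), 1 star(s)
chars contribute 3×2 = 6; each union adds +2; each star adds +2
Total: 6 + 2 + 2 = 10 states


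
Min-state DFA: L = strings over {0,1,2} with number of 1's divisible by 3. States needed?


Track (count of 1) mod 3: states 0..2, accept at 0
Minimal DFA: 3 states


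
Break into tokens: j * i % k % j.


Scan left to right, longest-match per lexeme
Tokens: ID(j), OP(*), ID(i), OP(%), ID(k), OP(%), ID(j)


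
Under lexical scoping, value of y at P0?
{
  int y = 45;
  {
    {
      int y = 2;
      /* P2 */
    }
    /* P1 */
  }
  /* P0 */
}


y declared in the same block as P0
y = 45


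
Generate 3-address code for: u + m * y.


Break into single-operator statements:
t1 = m * y
t2 = u + t1


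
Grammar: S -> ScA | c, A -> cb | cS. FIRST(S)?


Per alternative of S: FIRST(ScA) = {c}; FIRST(c) = {c}
FIRST(S) = {c}


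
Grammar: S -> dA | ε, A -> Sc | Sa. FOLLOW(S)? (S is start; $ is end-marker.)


$ ∈ FOLLOW(S). For each A -> αBβ: add FIRST(β)\{ε} to FOLLOW(B); if β nullable, add FOLLOW(A).
FOLLOW(S) = {$, a, c}


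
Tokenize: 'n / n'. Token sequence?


Scan left to right, longest-match per lexeme
Tokens: ID(n), OP(/), ID(n)


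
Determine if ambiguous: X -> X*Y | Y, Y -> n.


precedence layered via separate nonterminal Y: deterministic
Unambiguous


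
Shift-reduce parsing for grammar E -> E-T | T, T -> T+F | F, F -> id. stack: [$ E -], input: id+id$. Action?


no handle ('E-' is not any RHS); shift 'id'
Action: shift


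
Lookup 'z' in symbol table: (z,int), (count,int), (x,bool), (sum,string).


Lookup 'z' → type int


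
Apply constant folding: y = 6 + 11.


6 + 11 = 17 at compile time
Optimized: y = 17


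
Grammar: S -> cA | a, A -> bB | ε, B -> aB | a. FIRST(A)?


Per alternative of A: FIRST(bB) = {b}; FIRST(ε) = {ε}
FIRST(A) = {b, ε}


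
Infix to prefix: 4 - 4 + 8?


left-to-right (same/higher precedence on left): tree is (+ (- 4 4) 8)
Prefix: + - 4 4 8


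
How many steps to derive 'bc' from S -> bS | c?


Derivation: S => bS => bc
Steps: 2


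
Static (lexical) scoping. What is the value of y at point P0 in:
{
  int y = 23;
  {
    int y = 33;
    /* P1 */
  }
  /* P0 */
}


y declared in the same block as P0
y = 23


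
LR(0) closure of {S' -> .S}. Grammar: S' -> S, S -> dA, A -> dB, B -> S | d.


Start: S' -> .S
For each item with dot before a nonterminal B, add B -> .γ for every B-production
Closure: [S' -> .S, S -> .dA]


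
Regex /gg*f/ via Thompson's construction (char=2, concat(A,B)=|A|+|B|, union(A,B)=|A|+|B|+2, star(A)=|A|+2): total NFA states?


Syntax tree has 3 char leaf(s), 0 union(s), 1 star(s)
chars contribute 3×2 = 6; each union adds +2; each star adds +2
Total: 6 + 0 + 2 = 8 states


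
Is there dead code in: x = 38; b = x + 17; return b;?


x is read by b's definition; b is returned
No dead code


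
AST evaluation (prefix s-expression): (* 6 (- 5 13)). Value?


Evaluate inner: (- 5 13) = -8
Evaluate root: (* 6 -8) = -48
Result: -48


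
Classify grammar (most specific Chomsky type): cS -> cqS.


LHS has context (more than one symbol) and |LHS| ≤ |RHS|
Classification: Type 1 (Context-Sensitive)


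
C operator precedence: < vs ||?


'<' is relational (level 7); '||' is logical OR (level 1)
Higher level binds tighter
'<' has higher precedence than '||'


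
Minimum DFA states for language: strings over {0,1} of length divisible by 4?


Track length mod 4: states 0..3, accept at 0
Minimal DFA: 4 states


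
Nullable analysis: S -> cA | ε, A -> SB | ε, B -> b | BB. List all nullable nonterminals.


A nonterminal is nullable iff some alternative derives ε (directly, or every symbol in it is nullable)
Nullable: {A, S}


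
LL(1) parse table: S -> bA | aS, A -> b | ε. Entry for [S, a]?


For [S, a]: 'a' ∈ FIRST(aS)
Entry: S -> aS


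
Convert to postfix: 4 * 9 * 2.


Left to right (same or higher precedence on left)
Postfix: 4 9 * 2 *


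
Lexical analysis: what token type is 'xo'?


Pattern: letter/underscore followed by alphanumerics, not a keyword
Type: IDENTIFIER


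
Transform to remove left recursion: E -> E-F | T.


Left-recursive alternatives: E-F; non-recursive: T
Introduce E': E -> TE', E' -> -FE' | ε


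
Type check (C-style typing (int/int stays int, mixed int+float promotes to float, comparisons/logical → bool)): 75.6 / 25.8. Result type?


Operand types: float / float
Rule: mixed int/float promotes to float; int/int stays int
Result type: float


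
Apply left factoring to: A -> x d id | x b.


Common prefix: 'x'
Factored: A -> x A', A' -> d id | b


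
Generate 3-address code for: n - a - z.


Break into single-operator statements:
t1 = n - a
t2 = t1 - z


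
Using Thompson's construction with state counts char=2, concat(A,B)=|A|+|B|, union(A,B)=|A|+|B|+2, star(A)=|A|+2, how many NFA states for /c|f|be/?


Syntax tree has 4 char leaf(s), 2 union(s), 0 star(s)
chars contribute 4×2 = 8; each union adds +2; each star adds +2
Total: 8 + 4 + 0 = 12 states


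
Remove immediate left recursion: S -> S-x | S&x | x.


Left-recursive alternatives: S-x, S&x; non-recursive: x
Introduce S': S -> xS', S' -> -xS' | &xS' | ε


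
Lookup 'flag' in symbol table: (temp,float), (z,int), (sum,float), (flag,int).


Lookup 'flag' → type int


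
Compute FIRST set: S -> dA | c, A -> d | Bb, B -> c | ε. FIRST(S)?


Per alternative of S: FIRST(dA) = {d}; FIRST(c) = {c}
FIRST(S) = {c, d}


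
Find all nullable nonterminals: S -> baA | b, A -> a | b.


A nonterminal is nullable iff some alternative derives ε (directly, or every symbol in it is nullable)
Nullable: {}


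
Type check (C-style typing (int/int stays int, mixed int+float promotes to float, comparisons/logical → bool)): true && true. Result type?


Operand types: bool && bool
Rule: logical operators take bool operands and yield bool
Result type: bool


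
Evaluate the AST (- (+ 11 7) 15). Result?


Evaluate inner: (+ 11 7) = 18
Evaluate root: (- 18 15) = 3
Result: 3


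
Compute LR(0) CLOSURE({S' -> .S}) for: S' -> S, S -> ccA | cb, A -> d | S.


Start: S' -> .S
For each item with dot before a nonterminal B, add B -> .γ for every B-production
Closure: [S' -> .S, S -> .ccA, S -> .cb]


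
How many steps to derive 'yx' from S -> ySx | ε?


Derivation: S => ySx => yx
Steps: 2


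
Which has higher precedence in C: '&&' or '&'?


'&' is bitwise AND (level 5); '&&' is logical AND (level 2)
Higher level binds tighter
'&' has higher precedence than '&&'


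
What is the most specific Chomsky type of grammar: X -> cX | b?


Right-linear: every RHS is a terminal or a terminal followed by one nonterminal
Classification: Type 3 (Regular)


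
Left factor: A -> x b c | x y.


Common prefix: 'x'
Factored: A -> x A', A' -> b c | y


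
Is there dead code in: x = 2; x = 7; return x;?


first assignment to x is overwritten before any read
Dead: 'x = 2'


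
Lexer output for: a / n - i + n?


Scan left to right, longest-match per lexeme
Tokens: ID(a), OP(/), ID(n), OP(-), ID(i), OP(+), ID(n)


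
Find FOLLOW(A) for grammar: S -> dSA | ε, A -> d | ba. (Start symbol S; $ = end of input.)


$ ∈ FOLLOW(S). For each A -> αBβ: add FIRST(β)\{ε} to FOLLOW(B); if β nullable, add FOLLOW(A).
FOLLOW(A) = {$, b, d}


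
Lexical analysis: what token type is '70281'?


Pattern: digits only
Type: INTEGER_LITERAL


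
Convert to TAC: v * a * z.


Break into single-operator statements:
t1 = v * a
t2 = t1 * z


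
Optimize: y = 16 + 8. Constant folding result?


16 + 8 = 24 at compile time
Optimized: y = 24


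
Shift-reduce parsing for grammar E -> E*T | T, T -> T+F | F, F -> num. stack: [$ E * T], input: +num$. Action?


'+' can extend T; shift to build T -> T+F
Action: shift


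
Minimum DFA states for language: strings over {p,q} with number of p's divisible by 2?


Track (count of p) mod 2: states 0..1, accept at 0
Minimal DFA: 2 states


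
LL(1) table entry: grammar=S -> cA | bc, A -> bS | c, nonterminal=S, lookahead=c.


For [S, c]: 'c' ∈ FIRST(cA)
Entry: S -> cA


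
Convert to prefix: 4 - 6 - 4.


left-to-right (same/higher precedence on left): tree is (- (- 4 6) 4)
Prefix: - - 4 6 4


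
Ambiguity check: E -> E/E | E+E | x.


'x/x+x' has two parse trees (no precedence encoded between / and +)
Ambiguous


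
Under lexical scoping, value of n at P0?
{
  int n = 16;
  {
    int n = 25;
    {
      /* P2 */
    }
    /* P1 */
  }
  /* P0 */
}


n declared in the same block as P0
n = 16


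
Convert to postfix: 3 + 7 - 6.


Left to right (same or higher precedence on left)
Postfix: 3 7 + 6 -


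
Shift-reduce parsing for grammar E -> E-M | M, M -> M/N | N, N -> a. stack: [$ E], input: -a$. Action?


shift '-' to continue E -> E-M
Action: shift


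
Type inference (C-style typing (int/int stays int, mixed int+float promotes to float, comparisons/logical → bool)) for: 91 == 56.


Operand types: int == int
Rule: comparison yields bool
Result type: bool


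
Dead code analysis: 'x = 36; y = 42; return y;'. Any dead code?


x is assigned but never read
Dead: 'x = 36'


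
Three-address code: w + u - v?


Break into single-operator statements:
t1 = w + u
t2 = t1 - v


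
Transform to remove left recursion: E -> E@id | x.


Left-recursive alternatives: E@id; non-recursive: x
Introduce E': E -> xE', E' -> @idE' | ε


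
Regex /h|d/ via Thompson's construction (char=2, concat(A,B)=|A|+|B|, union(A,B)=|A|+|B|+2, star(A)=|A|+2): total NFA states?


Syntax tree has 2 char leaf(s), 1 union(s), 0 star(s)
chars contribute 2×2 = 4; each union adds +2; each star adds +2
Total: 4 + 2 + 0 = 6 states


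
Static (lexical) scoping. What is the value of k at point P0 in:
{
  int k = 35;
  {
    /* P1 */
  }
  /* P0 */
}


k declared in the same block as P0
k = 35


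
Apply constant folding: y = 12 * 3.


12 * 3 = 36 at compile time
Optimized: y = 36


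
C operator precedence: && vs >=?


'>=' is relational (level 7); '&&' is logical AND (level 2)
Higher level binds tighter
'>=' has higher precedence than '&&'


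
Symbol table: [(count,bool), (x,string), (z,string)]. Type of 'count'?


Lookup 'count' → type bool


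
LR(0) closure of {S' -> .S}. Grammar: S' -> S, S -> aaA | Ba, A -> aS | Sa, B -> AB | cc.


Start: S' -> .S
For each item with dot before a nonterminal B, add B -> .γ for every B-production
Closure: [S' -> .S, S -> .aaA, S -> .Ba, B -> .AB, B -> .cc, A -> .aS, A -> .Sa]


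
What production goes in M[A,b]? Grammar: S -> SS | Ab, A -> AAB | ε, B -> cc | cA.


For [A, b]: ε is nullable and 'b' ∈ FOLLOW(A)
Entry: A -> ε


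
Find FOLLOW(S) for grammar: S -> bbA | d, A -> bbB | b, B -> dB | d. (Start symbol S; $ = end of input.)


$ ∈ FOLLOW(S). For each A -> αBβ: add FIRST(β)\{ε} to FOLLOW(B); if β nullable, add FOLLOW(A).
FOLLOW(S) = {$}


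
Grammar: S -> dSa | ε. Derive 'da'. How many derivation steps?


Derivation: S => dSa => da
Steps: 2


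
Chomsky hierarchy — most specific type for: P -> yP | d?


Right-linear: every RHS is a terminal or a terminal followed by one nonterminal
Classification: Type 3 (Regular)


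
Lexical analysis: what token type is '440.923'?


Pattern: digits with a decimal point
Type: FLOAT_LITERAL


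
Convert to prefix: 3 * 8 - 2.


left-to-right (same/higher precedence on left): tree is (- (* 3 8) 2)
Prefix: - * 3 8 2


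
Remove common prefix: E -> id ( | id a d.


Common prefix: 'id'
Factored: E -> id E', E' -> ( | a d


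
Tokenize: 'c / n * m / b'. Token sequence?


Scan left to right, longest-match per lexeme
Tokens: ID(c), OP(/), ID(n), OP(*), ID(m), OP(/), ID(b)


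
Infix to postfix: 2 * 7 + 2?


Left to right (same or higher precedence on left)
Postfix: 2 7 * 2 +


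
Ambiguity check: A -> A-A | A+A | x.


'x-x+x' has two parse trees (no precedence encoded between - and +)
Ambiguous


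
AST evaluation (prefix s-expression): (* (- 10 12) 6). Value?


Evaluate inner: (- 10 12) = -2
Evaluate root: (* -2 6) = -12
Result: -12


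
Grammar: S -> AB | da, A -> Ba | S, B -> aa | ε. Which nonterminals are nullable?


A nonterminal is nullable iff some alternative derives ε (directly, or every symbol in it is nullable)
Nullable: {B}


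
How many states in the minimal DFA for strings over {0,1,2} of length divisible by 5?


Track length mod 5: states 0..4, accept at 0
Minimal DFA: 5 states


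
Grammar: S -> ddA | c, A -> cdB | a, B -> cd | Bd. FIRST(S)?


Per alternative of S: FIRST(ddA) = {d}; FIRST(c) = {c}
FIRST(S) = {c, d}


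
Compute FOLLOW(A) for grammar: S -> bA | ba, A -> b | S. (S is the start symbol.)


$ ∈ FOLLOW(S). For each A -> αBβ: add FIRST(β)\{ε} to FOLLOW(B); if β nullable, add FOLLOW(A).
FOLLOW(A) = {$}


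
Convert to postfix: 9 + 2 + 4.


Left to right (same or higher precedence on left)
Postfix: 9 2 + 4 +


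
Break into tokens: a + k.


Scan left to right, longest-match per lexeme
Tokens: ID(a), OP(+), ID(k)


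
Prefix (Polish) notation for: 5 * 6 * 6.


left-to-right (same/higher precedence on left): tree is (* (* 5 6) 6)
Prefix: * * 5 6 6


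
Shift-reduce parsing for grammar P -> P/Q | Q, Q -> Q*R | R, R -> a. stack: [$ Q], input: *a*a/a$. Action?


shift '*' to continue Q -> Q*R
Action: shift


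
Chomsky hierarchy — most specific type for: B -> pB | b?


Right-linear: every RHS is a terminal or a terminal followed by one nonterminal
Classification: Type 3 (Regular)


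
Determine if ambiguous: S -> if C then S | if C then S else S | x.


dangling else: 'if C then if C then x else x' parses two ways
Ambiguous


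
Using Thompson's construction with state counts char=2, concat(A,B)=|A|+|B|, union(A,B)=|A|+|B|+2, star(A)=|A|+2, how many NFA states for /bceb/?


Syntax tree has 4 char leaf(s), 0 union(s), 0 star(s)
chars contribute 4×2 = 8; each union adds +2; each star adds +2
Total: 8 + 0 + 0 = 8 states


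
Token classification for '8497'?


Pattern: digits only
Type: INTEGER_LITERAL


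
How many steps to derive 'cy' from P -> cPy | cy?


Derivation: P => cy
Steps: 1


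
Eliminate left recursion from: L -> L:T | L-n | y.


Left-recursive alternatives: L:T, L-n; non-recursive: y
Introduce L': L -> yL', L' -> :TL' | -nL' | ε


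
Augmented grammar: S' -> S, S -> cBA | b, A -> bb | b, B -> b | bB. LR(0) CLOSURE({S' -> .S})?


Start: S' -> .S
For each item with dot before a nonterminal B, add B -> .γ for every B-production
Closure: [S' -> .S, S -> .cBA, S -> .b]


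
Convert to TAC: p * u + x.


Break into single-operator statements:
t1 = p * u
t2 = t1 + x


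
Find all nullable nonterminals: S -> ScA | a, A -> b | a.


A nonterminal is nullable iff some alternative derives ε (directly, or every symbol in it is nullable)
Nullable: {}


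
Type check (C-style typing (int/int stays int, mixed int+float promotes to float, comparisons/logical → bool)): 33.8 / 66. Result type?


Operand types: float / int
Rule: mixed int/float promotes to float; int/int stays int
Result type: float


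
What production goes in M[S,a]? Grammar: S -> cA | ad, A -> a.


For [S, a]: 'a' ∈ FIRST(ad)
Entry: S -> ad


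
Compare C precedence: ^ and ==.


'==' is equality (level 6); '^' is bitwise XOR (level 4)
Higher level binds tighter
'==' has higher precedence than '^'


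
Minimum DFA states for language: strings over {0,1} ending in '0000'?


Track the longest suffix of input matching a prefix of '0000': 5 classes (prefixes of length 0..4)
Minimal DFA: 5 states


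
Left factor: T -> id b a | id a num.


Common prefix: 'id'
Factored: T -> id T', T' -> b a | a num


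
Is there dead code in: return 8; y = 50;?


statement follows a return and is unreachable
Dead: 'y = 50'


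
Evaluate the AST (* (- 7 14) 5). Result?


Evaluate inner: (- 7 14) = -7
Evaluate root: (* -7 5) = -35
Result: -35


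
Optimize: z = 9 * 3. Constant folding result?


9 * 3 = 27 at compile time
Optimized: z = 27


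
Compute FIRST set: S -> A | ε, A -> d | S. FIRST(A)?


Per alternative of A: FIRST(d) = {d}; FIRST(S) = {d, ε}
FIRST(A) = {d, ε}


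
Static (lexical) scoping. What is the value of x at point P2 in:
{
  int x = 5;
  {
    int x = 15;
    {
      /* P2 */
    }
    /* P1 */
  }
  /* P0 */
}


P2's block does not declare x; resolves to the enclosing declaration at depth 1
x = 15


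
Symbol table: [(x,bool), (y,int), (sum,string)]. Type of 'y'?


Lookup 'y' → type int


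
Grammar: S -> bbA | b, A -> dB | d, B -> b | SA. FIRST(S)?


Per alternative of S: FIRST(bbA) = {b}; FIRST(b) = {b}
FIRST(S) = {b}


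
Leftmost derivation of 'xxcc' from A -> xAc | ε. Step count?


Derivation: A => xAc => xxAcc => xxcc
Steps: 3


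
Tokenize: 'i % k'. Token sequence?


Scan left to right, longest-match per lexeme
Tokens: ID(i), OP(%), ID(k)


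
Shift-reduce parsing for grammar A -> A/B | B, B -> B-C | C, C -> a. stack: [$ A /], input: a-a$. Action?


no handle ('A/' is not any RHS); shift 'a'
Action: shift


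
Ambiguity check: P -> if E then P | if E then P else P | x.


dangling else: 'if E then if E then x else x' parses two ways
Ambiguous


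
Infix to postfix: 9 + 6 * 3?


* has higher precedence, evaluate 6*3 first
Postfix: 9 6 3 * +


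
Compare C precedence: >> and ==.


'>>' is shift (level 8); '==' is equality (level 6)
Higher level binds tighter
'>>' has higher precedence than '=='


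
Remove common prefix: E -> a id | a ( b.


Common prefix: 'a'
Factored: E -> a E', E' -> id | ( b


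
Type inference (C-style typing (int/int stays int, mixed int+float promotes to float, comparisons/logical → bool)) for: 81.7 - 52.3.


Operand types: float - float
Rule: mixed int/float promotes to float; int/int stays int
Result type: float


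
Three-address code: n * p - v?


Break into single-operator statements:
t1 = n * p
t2 = t1 - v
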